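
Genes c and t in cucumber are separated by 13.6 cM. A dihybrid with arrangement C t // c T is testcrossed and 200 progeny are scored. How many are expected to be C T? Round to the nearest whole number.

14

A map distance of 13.6 cM corresponds to a recombination frequency of 0.136.
The F1 is C t / c T, so C T is a recombinant gamete class with expected frequency r/2 = 0.136/2 = 0.0680.
Expected number = 0.0680 × 200 = 13.60 ≈ 14.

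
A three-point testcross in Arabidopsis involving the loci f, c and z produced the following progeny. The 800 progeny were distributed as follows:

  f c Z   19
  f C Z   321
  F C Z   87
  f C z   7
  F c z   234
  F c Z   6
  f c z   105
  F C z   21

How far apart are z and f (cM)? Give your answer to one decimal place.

The two most frequent reciprocal classes, f C Z and F c z, are the parental types, so the F1 was f C Z / F c z.
The two rarest classes, f C z and F c Z, are the double crossovers. Comparing them with the parentals, only the z allele has switched, so z is the middle locus and the order is f – z – c.
Crossovers in the f–z interval produce the single-crossover classes F C Z and f c z (87 + 105 = 192) plus the double crossovers (13).
RF(f–z) = (192 + 13) / 800 = 205/800 = 0.2562 → 25.6 cM.

25.6 cM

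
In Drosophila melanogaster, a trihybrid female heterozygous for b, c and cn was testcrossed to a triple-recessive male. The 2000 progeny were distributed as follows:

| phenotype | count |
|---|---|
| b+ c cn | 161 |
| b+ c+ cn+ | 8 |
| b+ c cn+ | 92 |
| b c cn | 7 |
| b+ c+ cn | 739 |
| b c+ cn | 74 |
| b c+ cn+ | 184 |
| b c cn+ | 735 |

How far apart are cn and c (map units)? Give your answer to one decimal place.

The two most frequent reciprocal classes, b+ c+ cn and b c cn+, are the parental types, so the F1 was b+ c+ cn / b c cn+.
The two rarest classes, b+ c+ cn+ and b c cn, are the double crossovers. Comparing them with the parentals, only the cn allele has switched, so cn is the middle locus and the order is b – cn – c.
Crossovers in the cn–c interval produce the single-crossover classes b+ c cn and b c+ cn+ (161 + 184 = 345) plus the double crossovers (15).
RF(cn–c) = (345 + 15) / 2000 = 360/2000 = 0.1800 → 18.0 map units.

18.0 map units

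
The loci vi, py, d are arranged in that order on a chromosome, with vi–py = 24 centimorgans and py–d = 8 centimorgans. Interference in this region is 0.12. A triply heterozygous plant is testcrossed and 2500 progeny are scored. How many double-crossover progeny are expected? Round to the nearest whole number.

Map distances give recombination frequencies of 0.240 and 0.080 for the two intervals.
With interference 0.12 (so coincidence = 0.88), expected double-crossover frequency = 0.240 × 0.080 × 0.88 = 0.01690.
Expected number = 0.01690 × 2500 = 42.24 ≈ 42.

42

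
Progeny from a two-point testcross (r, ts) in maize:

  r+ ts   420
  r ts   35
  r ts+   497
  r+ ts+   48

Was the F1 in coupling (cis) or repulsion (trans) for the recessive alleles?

trans

The two most frequent classes are r+ ts (420) and r ts+ (497); these are the parental (non-recombinant) types.
So the F1 carried r+ ts on one chromosome and r ts+ on the other — the recessive alleles are on opposite chromosomes (trans / repulsion).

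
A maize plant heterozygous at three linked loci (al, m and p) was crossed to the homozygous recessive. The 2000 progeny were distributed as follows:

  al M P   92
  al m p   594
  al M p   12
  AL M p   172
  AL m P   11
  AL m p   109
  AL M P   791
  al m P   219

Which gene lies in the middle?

m

The two most frequent reciprocal classes, AL M P and al m p, are the parental types, so the F1 was AL M P / al m p.
The two rarest classes, AL m P and al M p, are the double crossovers. Comparing them with the parentals, only the m allele has switched, so m is the middle locus and the order is p – m – al.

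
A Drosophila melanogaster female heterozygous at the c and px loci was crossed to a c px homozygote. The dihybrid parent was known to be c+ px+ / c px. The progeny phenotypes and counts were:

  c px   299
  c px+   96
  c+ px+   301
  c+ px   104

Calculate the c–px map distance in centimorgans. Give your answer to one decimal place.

The recombinant classes are c+ px and c px+: 104 + 96 = 200.
Recombination frequency = 200/800 = 0.2500 ≈ 25.0%, i.e. 25.0 centimorgans.

25.0 centimorgans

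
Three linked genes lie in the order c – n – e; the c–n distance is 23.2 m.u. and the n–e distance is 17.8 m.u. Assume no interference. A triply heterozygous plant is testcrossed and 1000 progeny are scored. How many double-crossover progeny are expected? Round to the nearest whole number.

41

Map distances give recombination frequencies of 0.232 and 0.178 for the two intervals.
With no interference, expected double-crossover frequency = 0.232 × 0.178 = 0.04130.
Expected number = 0.04130 × 1000 = 41.30 ≈ 41.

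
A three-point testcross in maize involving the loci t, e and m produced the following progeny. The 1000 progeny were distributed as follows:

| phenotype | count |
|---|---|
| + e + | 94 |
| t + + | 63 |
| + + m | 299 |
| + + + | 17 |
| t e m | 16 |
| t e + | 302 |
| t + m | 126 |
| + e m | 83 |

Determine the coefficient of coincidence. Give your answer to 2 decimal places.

0.73

The two most frequent reciprocal classes, t e + and + + m, are the parental types, so the F1 was t e + / + + m.
The two rarest classes, t e m and + + +, are the double crossovers. Comparing them with the parentals, only the m allele has switched, so m is the middle locus and the order is e – m – t.
e–m: (146 + 33)/1000 = 0.1790; m–t: (220 + 33)/1000 = 0.2530.
Expected DCO frequency = 0.1790 × 0.2530 ≈ 0.04529; observed = 33/1000 ≈ 0.03300.
Coefficient of coincidence = 0.03300/0.04529 ≈ 0.73.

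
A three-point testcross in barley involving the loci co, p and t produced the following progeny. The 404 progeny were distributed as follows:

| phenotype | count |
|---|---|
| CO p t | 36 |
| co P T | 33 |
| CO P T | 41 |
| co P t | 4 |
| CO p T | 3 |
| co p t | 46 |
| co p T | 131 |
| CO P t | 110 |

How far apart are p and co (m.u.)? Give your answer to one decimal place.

18.8 m.u.

The two most frequent reciprocal classes, CO P t and co p T, are the parental types, so the F1 was CO P t / co p T.
The two rarest classes, co P t and CO p T, are the double crossovers. Comparing them with the parentals, only the co allele has switched, so co is the middle locus and the order is p – co – t.
Crossovers in the p–co interval produce the single-crossover classes CO p t and co P T (36 + 33 = 69) plus the double crossovers (7).
RF(p–co) = (69 + 7) / 404 = 76/404 = 0.1881 → 18.8 m.u.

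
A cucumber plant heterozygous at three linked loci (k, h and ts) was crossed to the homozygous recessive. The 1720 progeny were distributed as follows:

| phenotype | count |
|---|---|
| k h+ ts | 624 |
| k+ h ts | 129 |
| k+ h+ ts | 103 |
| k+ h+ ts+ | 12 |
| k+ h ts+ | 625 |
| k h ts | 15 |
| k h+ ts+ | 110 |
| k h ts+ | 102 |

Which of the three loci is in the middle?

The two most frequent reciprocal classes, k+ h ts+ and k h+ ts, are the parental types, so the F1 was k+ h ts+ / k h+ ts.
The two rarest classes, k+ h+ ts+ and k h ts, are the double crossovers. Comparing them with the parentals, only the h allele has switched, so h is the middle locus and the order is k – h – ts.

h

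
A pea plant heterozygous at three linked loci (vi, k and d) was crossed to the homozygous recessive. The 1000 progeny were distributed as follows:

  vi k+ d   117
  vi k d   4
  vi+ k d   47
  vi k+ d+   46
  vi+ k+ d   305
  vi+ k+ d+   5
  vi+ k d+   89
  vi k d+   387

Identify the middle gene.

d

The two most frequent reciprocal classes, vi k d+ and vi+ k+ d, are the parental types, so the F1 was vi k d+ / vi+ k+ d.
The two rarest classes, vi k d and vi+ k+ d+, are the double crossovers. Comparing them with the parentals, only the d allele has switched, so d is the middle locus and the order is vi – d – k.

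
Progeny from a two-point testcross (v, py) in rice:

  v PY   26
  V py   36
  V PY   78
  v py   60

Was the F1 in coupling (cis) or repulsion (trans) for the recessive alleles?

The two most frequent classes are V PY (78) and v py (60); these are the parental (non-recombinant) types.
So the F1 carried V PY on one chromosome and v py on the other — the recessive alleles are on the same chromosome (cis / coupling).

cis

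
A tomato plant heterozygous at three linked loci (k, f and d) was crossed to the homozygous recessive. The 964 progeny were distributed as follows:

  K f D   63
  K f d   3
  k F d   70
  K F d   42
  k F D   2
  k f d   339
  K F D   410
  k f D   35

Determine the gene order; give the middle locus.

k

The two most frequent reciprocal classes, K F D and k f d, are the parental types, so the F1 was K F D / k f d.
The two rarest classes, k F D and K f d, are the double crossovers. Comparing them with the parentals, only the k allele has switched, so k is the middle locus and the order is f – k – d.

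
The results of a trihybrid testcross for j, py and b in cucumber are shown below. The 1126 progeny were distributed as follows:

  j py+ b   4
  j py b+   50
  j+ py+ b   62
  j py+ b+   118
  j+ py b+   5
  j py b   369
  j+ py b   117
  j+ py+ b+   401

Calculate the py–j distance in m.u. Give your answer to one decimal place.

21.7 m.u.

The two most frequent reciprocal classes, j py b and j+ py+ b+, are the parental types, so the F1 was j py b / j+ py+ b+.
The two rarest classes, j py+ b and j+ py b+, are the double crossovers. Comparing them with the parentals, only the py allele has switched, so py is the middle locus and the order is j – py – b.
Crossovers in the j–py interval produce the single-crossover classes j+ py b and j py+ b+ (117 + 118 = 235) plus the double crossovers (9).
RF(j–py) = (235 + 9) / 1126 = 244/1126 = 0.2167 → 21.7 m.u.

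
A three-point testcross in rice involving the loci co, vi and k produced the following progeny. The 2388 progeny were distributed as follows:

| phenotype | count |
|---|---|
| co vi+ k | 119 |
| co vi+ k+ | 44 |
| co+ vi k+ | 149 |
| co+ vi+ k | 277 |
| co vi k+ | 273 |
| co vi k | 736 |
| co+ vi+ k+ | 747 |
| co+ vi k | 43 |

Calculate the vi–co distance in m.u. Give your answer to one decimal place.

The two most frequent reciprocal classes, co+ vi+ k+ and co vi k, are the parental types, so the F1 was co+ vi+ k+ / co vi k.
The two rarest classes, co vi+ k+ and co+ vi k, are the double crossovers. Comparing them with the parentals, only the co allele has switched, so co is the middle locus and the order is vi – co – k.
Crossovers in the vi–co interval produce the single-crossover classes co+ vi k+ and co vi+ k (149 + 119 = 268) plus the double crossovers (87).
RF(vi–co) = (268 + 87) / 2388 = 355/2388 = 0.1487 → 14.9 m.u.

14.9 m.u.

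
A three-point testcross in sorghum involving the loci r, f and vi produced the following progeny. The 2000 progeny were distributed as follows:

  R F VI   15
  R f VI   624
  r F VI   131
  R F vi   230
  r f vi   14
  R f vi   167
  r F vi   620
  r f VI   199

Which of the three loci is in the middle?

The two most frequent reciprocal classes, R f VI and r F vi, are the parental types, so the F1 was R f VI / r F vi.
The two rarest classes, R F VI and r f vi, are the double crossovers. Comparing them with the parentals, only the f allele has switched, so f is the middle locus and the order is vi – f – r.

f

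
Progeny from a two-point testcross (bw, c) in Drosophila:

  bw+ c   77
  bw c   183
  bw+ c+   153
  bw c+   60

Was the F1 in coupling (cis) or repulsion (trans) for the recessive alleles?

cis

The two most frequent classes are bw+ c+ (153) and bw c (183); these are the parental (non-recombinant) types.
So the F1 carried bw+ c+ on one chromosome and bw c on the other — the recessive alleles are on the same chromosome (cis / coupling).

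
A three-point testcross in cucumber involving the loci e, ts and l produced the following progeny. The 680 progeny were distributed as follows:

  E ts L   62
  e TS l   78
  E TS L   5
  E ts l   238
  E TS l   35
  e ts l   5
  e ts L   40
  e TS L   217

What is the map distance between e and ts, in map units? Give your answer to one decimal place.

12.5 map units

The two most frequent reciprocal classes, e TS L and E ts l, are the parental types, so the F1 was e TS L / E ts l.
The two rarest classes, E TS L and e ts l, are the double crossovers. Comparing them with the parentals, only the e allele has switched, so e is the middle locus and the order is l – e – ts.
Crossovers in the e–ts interval produce the single-crossover classes e ts L and E TS l (40 + 35 = 75) plus the double crossovers (10).
RF(e–ts) = (75 + 10) / 680 = 85/680 = 0.1250 → 12.5 map units.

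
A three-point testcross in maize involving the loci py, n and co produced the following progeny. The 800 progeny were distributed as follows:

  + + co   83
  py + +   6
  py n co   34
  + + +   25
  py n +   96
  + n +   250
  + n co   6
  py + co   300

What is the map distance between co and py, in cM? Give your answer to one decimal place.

The two most frequent reciprocal classes, py + co and + n +, are the parental types, so the F1 was py + co / + n +.
The two rarest classes, py + + and + n co, are the double crossovers. Comparing them with the parentals, only the co allele has switched, so co is the middle locus and the order is n – co – py.
Crossovers in the co–py interval produce the single-crossover classes + + co and py n + (83 + 96 = 179) plus the double crossovers (12).
RF(co–py) = (179 + 12) / 800 = 191/800 = 0.2387 → 23.9 cM.

23.9 cM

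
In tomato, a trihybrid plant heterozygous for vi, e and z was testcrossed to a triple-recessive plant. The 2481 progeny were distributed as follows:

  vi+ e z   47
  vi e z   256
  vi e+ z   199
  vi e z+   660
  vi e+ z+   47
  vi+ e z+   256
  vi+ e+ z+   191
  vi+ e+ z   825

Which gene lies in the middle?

The two most frequent reciprocal classes, vi e z+ and vi+ e+ z, are the parental types, so the F1 was vi e z+ / vi+ e+ z.
The two rarest classes, vi e+ z+ and vi+ e z, are the double crossovers. Comparing them with the parentals, only the e allele has switched, so e is the middle locus and the order is vi – e – z.

e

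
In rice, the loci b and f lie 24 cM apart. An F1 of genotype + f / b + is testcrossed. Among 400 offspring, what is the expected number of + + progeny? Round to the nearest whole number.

A map distance of 24 cM corresponds to a recombination frequency of 0.240.
The F1 is + f / b +, so + + is a recombinant gamete class with expected frequency r/2 = 0.240/2 = 0.1200.
Expected number = 0.1200 × 400 = 48.00 ≈ 48.

48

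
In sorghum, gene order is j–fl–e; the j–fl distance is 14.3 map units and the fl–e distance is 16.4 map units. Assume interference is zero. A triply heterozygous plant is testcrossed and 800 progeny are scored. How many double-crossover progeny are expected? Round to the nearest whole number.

Map distances give recombination frequencies of 0.143 and 0.164 for the two intervals.
With no interference, expected double-crossover frequency = 0.143 × 0.164 = 0.02345.
Expected number = 0.02345 × 800 = 18.76 ≈ 19.

19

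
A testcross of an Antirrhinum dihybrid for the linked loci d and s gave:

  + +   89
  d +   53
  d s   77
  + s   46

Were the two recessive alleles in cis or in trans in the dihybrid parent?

The two most frequent classes are + + (89) and d s (77); these are the parental (non-recombinant) types.
So the F1 carried + + on one chromosome and d s on the other — the recessive alleles are on the same chromosome (cis / coupling).

cis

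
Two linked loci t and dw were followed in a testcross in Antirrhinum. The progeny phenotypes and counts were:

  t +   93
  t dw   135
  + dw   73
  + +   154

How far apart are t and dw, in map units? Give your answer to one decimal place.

The two most frequent classes, + + (154) and t dw (135), are the parental types, so the F1 was + + / t dw.
The recombinant classes are + dw and t +: 73 + 93 = 166.
Recombination frequency = 166/455 = 0.3648 ≈ 36.5%, i.e. 36.5 map units.

36.5 map units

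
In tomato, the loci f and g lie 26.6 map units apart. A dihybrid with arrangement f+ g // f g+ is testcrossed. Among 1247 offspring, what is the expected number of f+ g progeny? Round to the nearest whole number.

458

A map distance of 26.6 map units corresponds to a recombination frequency of 0.266.
The F1 is f+ g / f g+, so f+ g is a parental gamete class with expected frequency (1 − r)/2 = 0.734/2 = 0.3670.
Expected number = 0.3670 × 1247 = 457.65 ≈ 458.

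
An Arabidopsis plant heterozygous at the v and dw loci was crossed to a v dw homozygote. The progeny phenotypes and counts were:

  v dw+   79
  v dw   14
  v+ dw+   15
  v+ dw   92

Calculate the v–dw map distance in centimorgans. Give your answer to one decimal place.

14.5 centimorgans

The two most frequent classes, v+ dw (92) and v dw+ (79), are the parental types, so the F1 was v+ dw / v dw+.
The recombinant classes are v+ dw+ and v dw: 15 + 14 = 29.
Recombination frequency = 29/200 = 0.1450 ≈ 14.5%, i.e. 14.5 centimorgans.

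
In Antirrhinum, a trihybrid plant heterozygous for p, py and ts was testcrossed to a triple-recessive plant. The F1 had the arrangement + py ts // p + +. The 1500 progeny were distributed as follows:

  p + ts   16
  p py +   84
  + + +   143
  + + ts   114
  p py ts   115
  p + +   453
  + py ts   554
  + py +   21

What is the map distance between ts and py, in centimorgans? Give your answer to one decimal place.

15.7 centimorgans

The two rarest classes, + py + and p + ts, are the double crossovers. Comparing them with the parentals, only the ts allele has switched, so ts is the middle locus and the order is py – ts – p.
Crossovers in the py–ts interval produce the single-crossover classes + + ts and p py + (114 + 84 = 198) plus the double crossovers (37).
RF(py–ts) = (198 + 37) / 1500 = 235/1500 = 0.1567 → 15.7 centimorgans.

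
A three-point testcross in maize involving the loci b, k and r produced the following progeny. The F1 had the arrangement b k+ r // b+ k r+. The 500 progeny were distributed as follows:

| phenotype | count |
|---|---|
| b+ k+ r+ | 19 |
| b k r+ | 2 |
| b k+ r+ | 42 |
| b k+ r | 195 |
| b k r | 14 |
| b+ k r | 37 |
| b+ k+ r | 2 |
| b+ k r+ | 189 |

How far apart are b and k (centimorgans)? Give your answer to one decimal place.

7.4 centimorgans

The two rarest classes, b+ k+ r and b k r+, are the double crossovers. Comparing them with the parentals, only the b allele has switched, so b is the middle locus and the order is k – b – r.
Crossovers in the k–b interval produce the single-crossover classes b k r and b+ k+ r+ (14 + 19 = 33) plus the double crossovers (4).
RF(k–b) = (33 + 4) / 500 = 37/500 = 0.0740 → 7.4 centimorgans.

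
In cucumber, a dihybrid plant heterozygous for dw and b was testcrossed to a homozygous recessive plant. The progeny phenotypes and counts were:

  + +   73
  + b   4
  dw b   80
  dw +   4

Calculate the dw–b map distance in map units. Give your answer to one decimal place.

The two most frequent classes, + + (73) and dw b (80), are the parental types, so the F1 was + + / dw b.
The recombinant classes are + b and dw +: 4 + 4 = 8.
Recombination frequency = 8/161 = 0.0497 ≈ 5.0%, i.e. 5.0 map units.

5.0 map units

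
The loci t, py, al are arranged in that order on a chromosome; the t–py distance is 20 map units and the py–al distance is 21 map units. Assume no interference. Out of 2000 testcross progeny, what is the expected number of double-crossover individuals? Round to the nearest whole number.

84

Map distances give recombination frequencies of 0.200 and 0.210 for the two intervals.
With no interference, expected double-crossover frequency = 0.200 × 0.210 = 0.04200.
Expected number = 0.04200 × 2000 = 84.00 ≈ 84.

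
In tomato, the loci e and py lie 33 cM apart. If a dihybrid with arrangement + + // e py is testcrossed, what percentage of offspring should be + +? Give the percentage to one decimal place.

33.5%

A map distance of 33 cM corresponds to a recombination frequency of 0.330.
The F1 is + + / e py, so + + is a parental gamete class with expected frequency (1 − r)/2 = 0.670/2 = 0.3350.
That is 0.3350 = 33.5% of the progeny.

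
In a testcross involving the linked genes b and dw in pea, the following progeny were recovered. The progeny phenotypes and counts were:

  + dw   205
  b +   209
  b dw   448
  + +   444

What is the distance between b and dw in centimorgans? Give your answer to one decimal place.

31.7 centimorgans

The two most frequent classes, + + (444) and b dw (448), are the parental types, so the F1 was + + / b dw.
The recombinant classes are + dw and b +: 205 + 209 = 414.
Recombination frequency = 414/1306 = 0.3170 ≈ 31.7%, i.e. 31.7 centimorgans.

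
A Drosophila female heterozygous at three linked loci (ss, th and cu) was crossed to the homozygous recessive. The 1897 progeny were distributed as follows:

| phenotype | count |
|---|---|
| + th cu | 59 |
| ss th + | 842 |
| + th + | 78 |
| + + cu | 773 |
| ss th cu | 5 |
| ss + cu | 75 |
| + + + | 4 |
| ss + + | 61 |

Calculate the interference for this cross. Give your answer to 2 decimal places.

The two most frequent reciprocal classes, + + cu and ss th +, are the parental types, so the F1 was + + cu / ss th +.
The two rarest classes, + + + and ss th cu, are the double crossovers. Comparing them with the parentals, only the cu allele has switched, so cu is the middle locus and the order is ss – cu – th.
ss–cu: (153 + 9)/1897 = 0.0854; cu–th: (120 + 9)/1897 = 0.0680.
Expected DCO frequency = 0.0854 × 0.0680 ≈ 0.00581; observed = 9/1897 ≈ 0.00474.
Coefficient of coincidence = 0.00474/0.00581 ≈ 0.82; interference = 1 − 0.82 = 0.18.

0.18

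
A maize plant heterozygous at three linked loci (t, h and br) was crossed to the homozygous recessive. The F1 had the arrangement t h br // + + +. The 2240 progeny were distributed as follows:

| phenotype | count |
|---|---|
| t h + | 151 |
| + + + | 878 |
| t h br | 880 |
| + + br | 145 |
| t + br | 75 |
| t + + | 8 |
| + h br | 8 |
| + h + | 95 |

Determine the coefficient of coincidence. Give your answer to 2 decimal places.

The two rarest classes, + h br and t + +, are the double crossovers. Comparing them with the parentals, only the t allele has switched, so t is the middle locus and the order is h – t – br.
h–t: (170 + 16)/2240 = 0.0830; t–br: (296 + 16)/2240 = 0.1393.
Expected DCO frequency = 0.0830 × 0.1393 ≈ 0.01156; observed = 16/2240 ≈ 0.00714.
Coefficient of coincidence = 0.00714/0.01156 ≈ 0.62.

0.62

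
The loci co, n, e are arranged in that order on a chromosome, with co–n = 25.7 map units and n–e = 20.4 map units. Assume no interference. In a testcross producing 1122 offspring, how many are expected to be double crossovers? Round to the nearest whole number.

59

Map distances give recombination frequencies of 0.257 and 0.204 for the two intervals.
With no interference, expected double-crossover frequency = 0.257 × 0.204 = 0.05243.
Expected number = 0.05243 × 1122 = 58.82 ≈ 59.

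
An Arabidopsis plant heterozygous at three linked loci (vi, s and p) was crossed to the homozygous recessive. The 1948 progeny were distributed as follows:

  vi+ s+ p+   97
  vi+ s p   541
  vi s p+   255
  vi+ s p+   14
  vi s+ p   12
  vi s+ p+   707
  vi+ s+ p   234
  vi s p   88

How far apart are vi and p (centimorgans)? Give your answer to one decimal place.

The two most frequent reciprocal classes, vi+ s p and vi s+ p+, are the parental types, so the F1 was vi+ s p / vi s+ p+.
The two rarest classes, vi+ s p+ and vi s+ p, are the double crossovers. Comparing them with the parentals, only the p allele has switched, so p is the middle locus and the order is s – p – vi.
Crossovers in the p–vi interval produce the single-crossover classes vi s p and vi+ s+ p+ (88 + 97 = 185) plus the double crossovers (26).
RF(p–vi) = (185 + 26) / 1948 = 211/1948 = 0.1083 → 10.8 centimorgans.

10.8 centimorgans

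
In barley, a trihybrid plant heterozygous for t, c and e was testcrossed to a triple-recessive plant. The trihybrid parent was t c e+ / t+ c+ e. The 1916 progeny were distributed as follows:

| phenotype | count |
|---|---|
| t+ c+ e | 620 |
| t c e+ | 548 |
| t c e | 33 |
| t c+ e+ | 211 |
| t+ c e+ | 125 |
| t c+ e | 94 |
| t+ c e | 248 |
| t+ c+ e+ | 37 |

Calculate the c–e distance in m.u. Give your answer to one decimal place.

The two rarest classes, t c e and t+ c+ e+, are the double crossovers. Comparing them with the parentals, only the e allele has switched, so e is the middle locus and the order is t – e – c.
Crossovers in the e–c interval produce the single-crossover classes t c+ e+ and t+ c e (211 + 248 = 459) plus the double crossovers (70).
RF(e–c) = (459 + 70) / 1916 = 529/1916 = 0.2761 → 27.6 m.u.

27.6 m.u.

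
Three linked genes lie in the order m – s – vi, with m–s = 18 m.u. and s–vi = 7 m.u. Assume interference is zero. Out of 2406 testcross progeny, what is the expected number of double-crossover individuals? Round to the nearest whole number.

Map distances give recombination frequencies of 0.180 and 0.070 for the two intervals.
With no interference, expected double-crossover frequency = 0.180 × 0.070 = 0.01260.
Expected number = 0.01260 × 2406 = 30.32 ≈ 30.

30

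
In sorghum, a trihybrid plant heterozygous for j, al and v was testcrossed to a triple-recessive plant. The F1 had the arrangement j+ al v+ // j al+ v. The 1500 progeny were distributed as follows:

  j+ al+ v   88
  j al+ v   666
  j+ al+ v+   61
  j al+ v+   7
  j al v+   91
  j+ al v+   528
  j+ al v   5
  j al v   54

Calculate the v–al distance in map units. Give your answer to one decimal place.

8.5 map units

The two rarest classes, j+ al v and j al+ v+, are the double crossovers. Comparing them with the parentals, only the v allele has switched, so v is the middle locus and the order is j – v – al.
Crossovers in the v–al interval produce the single-crossover classes j+ al+ v+ and j al v (61 + 54 = 115) plus the double crossovers (12).
RF(v–al) = (115 + 12) / 1500 = 127/1500 = 0.0847 → 8.5 map units.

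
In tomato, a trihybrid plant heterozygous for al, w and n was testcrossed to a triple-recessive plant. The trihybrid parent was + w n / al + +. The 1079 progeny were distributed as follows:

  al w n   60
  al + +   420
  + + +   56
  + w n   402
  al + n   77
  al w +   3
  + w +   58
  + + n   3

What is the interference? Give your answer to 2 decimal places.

0.62

The two rarest classes, + + n and al w +, are the double crossovers. Comparing them with the parentals, only the w allele has switched, so w is the middle locus and the order is al – w – n.
al–w: (116 + 6)/1079 = 0.1131; w–n: (135 + 6)/1079 = 0.1307.
Expected DCO frequency = 0.1131 × 0.1307 ≈ 0.01478; observed = 6/1079 ≈ 0.00556.
Coefficient of coincidence = 0.00556/0.01478 ≈ 0.38; interference = 1 − 0.38 = 0.62.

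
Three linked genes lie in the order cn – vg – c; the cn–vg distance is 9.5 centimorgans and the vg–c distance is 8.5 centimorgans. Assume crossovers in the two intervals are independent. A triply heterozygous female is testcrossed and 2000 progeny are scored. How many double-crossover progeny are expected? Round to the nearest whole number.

16

Map distances give recombination frequencies of 0.095 and 0.085 for the two intervals.
With no interference, expected double-crossover frequency = 0.095 × 0.085 = 0.00808.
Expected number = 0.00808 × 2000 = 16.15 ≈ 16.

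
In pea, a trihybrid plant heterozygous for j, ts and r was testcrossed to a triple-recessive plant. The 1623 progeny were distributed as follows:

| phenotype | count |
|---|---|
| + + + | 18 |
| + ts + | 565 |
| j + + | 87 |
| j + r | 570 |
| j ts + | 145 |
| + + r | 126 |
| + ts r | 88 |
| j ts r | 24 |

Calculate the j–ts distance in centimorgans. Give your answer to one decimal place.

19.3 centimorgans

The two most frequent reciprocal classes, j + r and + ts +, are the parental types, so the F1 was j + r / + ts +.
The two rarest classes, j ts r and + + +, are the double crossovers. Comparing them with the parentals, only the ts allele has switched, so ts is the middle locus and the order is r – ts – j.
Crossovers in the ts–j interval produce the single-crossover classes + + r and j ts + (126 + 145 = 271) plus the double crossovers (42).
RF(ts–j) = (271 + 42) / 1623 = 313/1623 = 0.1929 → 19.3 centimorgans.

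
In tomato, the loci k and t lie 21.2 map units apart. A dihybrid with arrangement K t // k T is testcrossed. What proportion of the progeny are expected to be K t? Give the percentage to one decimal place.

A map distance of 21.2 map units corresponds to a recombination frequency of 0.212.
The F1 is K t / k T, so K t is a parental gamete class with expected frequency (1 − r)/2 = 0.788/2 = 0.3940.
That is 0.3940 = 39.4% of the progeny.

39.4%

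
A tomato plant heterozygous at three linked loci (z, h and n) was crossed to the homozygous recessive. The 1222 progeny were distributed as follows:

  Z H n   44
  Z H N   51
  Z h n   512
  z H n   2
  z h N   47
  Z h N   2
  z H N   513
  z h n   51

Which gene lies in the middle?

The two most frequent reciprocal classes, Z h n and z H N, are the parental types, so the F1 was Z h n / z H N.
The two rarest classes, Z h N and z H n, are the double crossovers. Comparing them with the parentals, only the n allele has switched, so n is the middle locus and the order is h – n – z.

n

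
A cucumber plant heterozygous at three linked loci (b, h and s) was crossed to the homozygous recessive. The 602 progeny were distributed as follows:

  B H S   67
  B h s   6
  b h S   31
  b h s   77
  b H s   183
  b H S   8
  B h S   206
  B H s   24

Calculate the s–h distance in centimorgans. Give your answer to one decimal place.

The two most frequent reciprocal classes, b H s and B h S, are the parental types, so the F1 was b H s / B h S.
The two rarest classes, b H S and B h s, are the double crossovers. Comparing them with the parentals, only the s allele has switched, so s is the middle locus and the order is h – s – b.
Crossovers in the h–s interval produce the single-crossover classes b h s and B H S (77 + 67 = 144) plus the double crossovers (14).
RF(h–s) = (144 + 14) / 602 = 158/602 = 0.2625 → 26.2 centimorgans.

26.2 centimorgans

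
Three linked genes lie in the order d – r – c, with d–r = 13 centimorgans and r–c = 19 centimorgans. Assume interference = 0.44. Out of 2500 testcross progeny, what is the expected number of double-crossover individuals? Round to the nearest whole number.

Map distances give recombination frequencies of 0.130 and 0.190 for the two intervals.
With interference 0.44 (so coincidence = 0.56), expected double-crossover frequency = 0.130 × 0.190 × 0.56 = 0.01383.
Expected number = 0.01383 × 2500 = 34.58 ≈ 35.

35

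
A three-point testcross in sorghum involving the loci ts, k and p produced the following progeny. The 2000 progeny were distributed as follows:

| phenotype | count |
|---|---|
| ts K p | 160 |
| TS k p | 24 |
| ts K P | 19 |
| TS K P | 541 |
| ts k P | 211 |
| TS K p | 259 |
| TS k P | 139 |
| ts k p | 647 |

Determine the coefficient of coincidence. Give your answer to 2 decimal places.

The two most frequent reciprocal classes, TS K P and ts k p, are the parental types, so the F1 was TS K P / ts k p.
The two rarest classes, ts K P and TS k p, are the double crossovers. Comparing them with the parentals, only the ts allele has switched, so ts is the middle locus and the order is k – ts – p.
k–ts: (299 + 43)/2000 = 0.1710; ts–p: (470 + 43)/2000 = 0.2565.
Expected DCO frequency = 0.1710 × 0.2565 ≈ 0.04386; observed = 43/2000 ≈ 0.02150.
Coefficient of coincidence = 0.02150/0.04386 ≈ 0.49.

0.49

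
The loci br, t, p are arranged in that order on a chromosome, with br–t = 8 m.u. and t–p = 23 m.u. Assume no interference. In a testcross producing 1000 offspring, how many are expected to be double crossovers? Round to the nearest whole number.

18

Map distances give recombination frequencies of 0.080 and 0.230 for the two intervals.
With no interference, expected double-crossover frequency = 0.080 × 0.230 = 0.01840.
Expected number = 0.01840 × 1000 = 18.40 ≈ 18.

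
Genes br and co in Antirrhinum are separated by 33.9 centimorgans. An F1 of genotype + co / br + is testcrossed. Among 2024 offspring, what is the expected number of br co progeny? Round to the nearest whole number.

A map distance of 33.9 centimorgans corresponds to a recombination frequency of 0.339.
The F1 is + co / br +, so br co is a recombinant gamete class with expected frequency r/2 = 0.339/2 = 0.1695.
Expected number = 0.1695 × 2024 = 343.07 ≈ 343.

343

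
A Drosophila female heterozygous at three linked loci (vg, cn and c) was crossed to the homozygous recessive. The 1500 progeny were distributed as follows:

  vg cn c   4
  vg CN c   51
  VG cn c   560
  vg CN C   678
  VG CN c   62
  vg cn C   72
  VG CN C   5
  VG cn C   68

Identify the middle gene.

vg

The two most frequent reciprocal classes, VG cn c and vg CN C, are the parental types, so the F1 was VG cn c / vg CN C.
The two rarest classes, vg cn c and VG CN C, are the double crossovers. Comparing them with the parentals, only the vg allele has switched, so vg is the middle locus and the order is c – vg – cn.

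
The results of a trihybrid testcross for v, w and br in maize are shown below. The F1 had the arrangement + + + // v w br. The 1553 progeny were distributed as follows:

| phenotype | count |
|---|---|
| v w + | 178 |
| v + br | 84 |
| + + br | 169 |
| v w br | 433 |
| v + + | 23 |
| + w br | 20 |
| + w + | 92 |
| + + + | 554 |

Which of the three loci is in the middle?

v

The two rarest classes, v + + and + w br, are the double crossovers. Comparing them with the parentals, only the v allele has switched, so v is the middle locus and the order is w – v – br.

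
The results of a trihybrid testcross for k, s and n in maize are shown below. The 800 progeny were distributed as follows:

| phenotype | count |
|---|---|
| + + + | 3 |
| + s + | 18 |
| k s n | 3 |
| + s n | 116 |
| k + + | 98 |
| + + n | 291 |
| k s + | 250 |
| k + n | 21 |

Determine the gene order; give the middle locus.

The two most frequent reciprocal classes, k s + and + + n, are the parental types, so the F1 was k s + / + + n.
The two rarest classes, k s n and + + +, are the double crossovers. Comparing them with the parentals, only the n allele has switched, so n is the middle locus and the order is k – n – s.

n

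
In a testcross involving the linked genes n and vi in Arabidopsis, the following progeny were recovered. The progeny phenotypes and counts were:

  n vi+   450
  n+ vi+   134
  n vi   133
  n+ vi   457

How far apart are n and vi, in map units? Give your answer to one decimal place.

The two most frequent classes, n+ vi (457) and n vi+ (450), are the parental types, so the F1 was n+ vi / n vi+.
The recombinant classes are n+ vi+ and n vi: 134 + 133 = 267.
Recombination frequency = 267/1174 = 0.2274 ≈ 22.7%, i.e. 22.7 map units.

22.7 map units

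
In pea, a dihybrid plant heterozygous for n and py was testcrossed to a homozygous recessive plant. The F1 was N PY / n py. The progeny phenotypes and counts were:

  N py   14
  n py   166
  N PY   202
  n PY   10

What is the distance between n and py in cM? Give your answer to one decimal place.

6.1 cM

The recombinant classes are N py and n PY: 14 + 10 = 24.
Recombination frequency = 24/392 = 0.0612 ≈ 6.1%, i.e. 6.1 cM.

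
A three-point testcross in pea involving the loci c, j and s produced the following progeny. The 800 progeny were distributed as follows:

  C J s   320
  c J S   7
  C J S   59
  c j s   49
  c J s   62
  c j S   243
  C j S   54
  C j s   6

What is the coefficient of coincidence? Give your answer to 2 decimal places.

0.67

The two most frequent reciprocal classes, C J s and c j S, are the parental types, so the F1 was C J s / c j S.
The two rarest classes, C j s and c J S, are the double crossovers. Comparing them with the parentals, only the j allele has switched, so j is the middle locus and the order is s – j – c.
s–j: (108 + 13)/800 = 0.1512; j–c: (116 + 13)/800 = 0.1613.
Expected DCO frequency = 0.1512 × 0.1613 ≈ 0.02439; observed = 13/800 ≈ 0.01625.
Coefficient of coincidence = 0.01625/0.02439 ≈ 0.67.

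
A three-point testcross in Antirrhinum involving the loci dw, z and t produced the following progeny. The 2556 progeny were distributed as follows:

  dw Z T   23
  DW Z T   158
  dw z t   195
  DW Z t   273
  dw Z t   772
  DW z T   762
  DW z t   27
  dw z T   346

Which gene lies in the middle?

The two most frequent reciprocal classes, dw Z t and DW z T, are the parental types, so the F1 was dw Z t / DW z T.
The two rarest classes, dw Z T and DW z t, are the double crossovers. Comparing them with the parentals, only the t allele has switched, so t is the middle locus and the order is dw – t – z.

t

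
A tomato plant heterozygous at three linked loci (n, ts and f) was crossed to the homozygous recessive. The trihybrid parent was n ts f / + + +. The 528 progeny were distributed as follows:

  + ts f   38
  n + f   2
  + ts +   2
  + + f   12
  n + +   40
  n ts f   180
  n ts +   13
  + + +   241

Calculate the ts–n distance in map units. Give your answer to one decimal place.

15.5 map units

The two rarest classes, n + f and + ts +, are the double crossovers. Comparing them with the parentals, only the ts allele has switched, so ts is the middle locus and the order is n – ts – f.
Crossovers in the n–ts interval produce the single-crossover classes + ts f and n + + (38 + 40 = 78) plus the double crossovers (4).
RF(n–ts) = (78 + 4) / 528 = 82/528 = 0.1553 → 15.5 map units.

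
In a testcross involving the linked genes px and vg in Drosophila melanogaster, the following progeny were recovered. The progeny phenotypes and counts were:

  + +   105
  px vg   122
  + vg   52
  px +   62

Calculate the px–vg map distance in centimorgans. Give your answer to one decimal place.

33.4 centimorgans

The two most frequent classes, + + (105) and px vg (122), are the parental types, so the F1 was + + / px vg.
The recombinant classes are + vg and px +: 52 + 62 = 114.
Recombination frequency = 114/341 = 0.3343 ≈ 33.4%, i.e. 33.4 centimorgans.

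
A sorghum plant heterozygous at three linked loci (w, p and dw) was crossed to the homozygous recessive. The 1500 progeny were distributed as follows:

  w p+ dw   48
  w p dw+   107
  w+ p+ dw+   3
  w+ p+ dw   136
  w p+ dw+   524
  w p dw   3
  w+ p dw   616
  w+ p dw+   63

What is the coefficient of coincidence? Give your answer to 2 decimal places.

The two most frequent reciprocal classes, w p+ dw+ and w+ p dw, are the parental types, so the F1 was w p+ dw+ / w+ p dw.
The two rarest classes, w+ p+ dw+ and w p dw, are the double crossovers. Comparing them with the parentals, only the w allele has switched, so w is the middle locus and the order is dw – w – p.
dw–w: (111 + 6)/1500 = 0.0780; w–p: (243 + 6)/1500 = 0.1660.
Expected DCO frequency = 0.0780 × 0.1660 ≈ 0.01295; observed = 6/1500 ≈ 0.00400.
Coefficient of coincidence = 0.00400/0.01295 ≈ 0.31.

0.31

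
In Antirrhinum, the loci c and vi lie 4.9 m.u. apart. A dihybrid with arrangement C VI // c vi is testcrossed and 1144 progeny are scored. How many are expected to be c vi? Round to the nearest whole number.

544

A map distance of 4.9 m.u. corresponds to a recombination frequency of 0.049.
The F1 is C VI / c vi, so c vi is a parental gamete class with expected frequency (1 − r)/2 = 0.951/2 = 0.4755.
Expected number = 0.4755 × 1144 = 543.97 ≈ 544.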